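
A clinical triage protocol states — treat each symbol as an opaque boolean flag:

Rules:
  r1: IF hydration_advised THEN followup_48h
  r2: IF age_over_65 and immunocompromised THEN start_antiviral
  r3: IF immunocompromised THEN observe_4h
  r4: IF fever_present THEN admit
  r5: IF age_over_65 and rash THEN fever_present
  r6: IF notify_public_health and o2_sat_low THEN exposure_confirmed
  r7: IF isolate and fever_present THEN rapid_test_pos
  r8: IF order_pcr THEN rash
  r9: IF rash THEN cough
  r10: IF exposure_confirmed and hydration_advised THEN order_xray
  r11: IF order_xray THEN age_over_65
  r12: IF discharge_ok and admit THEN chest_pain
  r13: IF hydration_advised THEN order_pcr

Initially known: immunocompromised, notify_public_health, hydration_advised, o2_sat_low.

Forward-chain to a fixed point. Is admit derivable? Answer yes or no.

Round 1 — r1, r3, r6, r13, derive followup_48h, observe_4h, exposure_confirmed, order_pcr.
Round 2 — r8, r10, derive rash, order_xray.
Round 3 — r9, r11, derive cough, age_over_65.
Round 4 — r2, r5, derive start_antiviral, fever_present.
Round 5 — r4, derive admit.
admit appears in round 5, so it is derivable.

yes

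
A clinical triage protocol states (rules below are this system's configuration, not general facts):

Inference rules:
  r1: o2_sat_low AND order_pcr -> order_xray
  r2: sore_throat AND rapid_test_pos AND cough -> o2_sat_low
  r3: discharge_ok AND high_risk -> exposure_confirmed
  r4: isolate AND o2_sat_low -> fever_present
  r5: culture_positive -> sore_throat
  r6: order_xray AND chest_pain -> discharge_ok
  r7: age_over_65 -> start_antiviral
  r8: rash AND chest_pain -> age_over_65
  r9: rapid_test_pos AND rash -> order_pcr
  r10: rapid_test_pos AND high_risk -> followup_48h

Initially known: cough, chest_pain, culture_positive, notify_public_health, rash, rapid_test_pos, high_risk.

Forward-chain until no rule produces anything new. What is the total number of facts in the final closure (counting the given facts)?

16

Round 1 fires r5, r8, r9, r10, giving sore_throat, age_over_65, order_pcr, followup_48h.
Round 2 fires r2, r7, giving o2_sat_low, start_antiviral.
Round 3 fires r1, giving order_xray.
Round 4 fires r6, giving discharge_ok.
Round 5 fires r3, giving exposure_confirmed.
Closure: {age_over_65, chest_pain, cough, culture_positive, discharge_ok, exposure_confirmed, followup_48h, high_risk, notify_public_health, o2_sat_low, order_pcr, order_xray, rapid_test_pos, rash, sore_throat, start_antiviral} — 16 facts.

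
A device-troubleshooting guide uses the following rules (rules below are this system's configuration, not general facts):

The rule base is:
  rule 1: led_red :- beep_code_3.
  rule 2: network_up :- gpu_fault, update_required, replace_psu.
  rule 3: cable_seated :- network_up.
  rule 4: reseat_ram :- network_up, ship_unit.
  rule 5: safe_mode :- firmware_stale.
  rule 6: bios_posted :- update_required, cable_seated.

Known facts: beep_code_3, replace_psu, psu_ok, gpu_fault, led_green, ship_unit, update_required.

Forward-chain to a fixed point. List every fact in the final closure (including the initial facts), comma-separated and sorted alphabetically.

[1] rule 1 [led_red :- beep_code_3.]; rule 2 [network_up :- gpu_fault, update_required, replace_psu.]. ⇒ new: led_red, network_up.
[2] rule 3 [cable_seated :- network_up.]; rule 4 [reseat_ram :- network_up, ship_unit.]. ⇒ new: cable_seated, reseat_ram.
[3] rule 6 [bios_posted :- update_required, cable_seated.]. ⇒ new: bios_posted.

beep_code_3, bios_posted, cable_seated, gpu_fault, led_green, led_red, network_up, psu_ok, replace_psu, reseat_ram, ship_unit, update_required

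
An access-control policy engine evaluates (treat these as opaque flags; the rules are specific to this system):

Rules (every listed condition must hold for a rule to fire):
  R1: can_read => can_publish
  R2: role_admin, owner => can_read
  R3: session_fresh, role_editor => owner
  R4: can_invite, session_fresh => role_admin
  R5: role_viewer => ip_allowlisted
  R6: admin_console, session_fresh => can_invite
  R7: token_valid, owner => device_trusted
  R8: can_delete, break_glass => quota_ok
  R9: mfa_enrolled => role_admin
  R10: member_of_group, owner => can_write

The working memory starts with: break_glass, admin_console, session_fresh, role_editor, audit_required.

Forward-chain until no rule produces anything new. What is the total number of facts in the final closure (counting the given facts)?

10

Round 1: R3 [session_fresh, role_editor => owner]; R6 [admin_console, session_fresh => can_invite]. New: owner, can_invite.
Round 2: R4 [can_invite, session_fresh => role_admin]. New: role_admin.
Round 3: R2 [role_admin, owner => can_read]. New: can_read.
Round 4: R1 [can_read => can_publish]. New: can_publish.
Closure: {admin_console, audit_required, break_glass, can_invite, can_publish, can_read, owner, role_admin, role_editor, session_fresh} — 10 facts.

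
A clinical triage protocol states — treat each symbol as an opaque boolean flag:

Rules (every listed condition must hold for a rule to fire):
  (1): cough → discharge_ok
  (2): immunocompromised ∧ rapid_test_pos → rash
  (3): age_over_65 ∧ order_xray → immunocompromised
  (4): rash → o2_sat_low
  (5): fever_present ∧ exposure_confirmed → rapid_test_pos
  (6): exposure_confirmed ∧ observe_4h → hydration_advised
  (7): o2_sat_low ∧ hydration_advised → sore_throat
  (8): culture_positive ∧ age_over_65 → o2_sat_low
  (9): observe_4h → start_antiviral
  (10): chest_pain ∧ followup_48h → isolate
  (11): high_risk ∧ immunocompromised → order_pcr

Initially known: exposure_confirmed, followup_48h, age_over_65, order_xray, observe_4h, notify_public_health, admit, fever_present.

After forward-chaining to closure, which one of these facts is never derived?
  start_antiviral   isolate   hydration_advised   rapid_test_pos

[1] (3) [age_over_65 ∧ order_xray → immunocompromised]; (5) [fever_present ∧ exposure_confirmed → rapid_test_pos]; (6) [exposure_confirmed ∧ observe_4h → hydration_advised]; (9) [observe_4h → start_antiviral]. ⇒ new: immunocompromised, rapid_test_pos, hydration_advised, start_antiviral.
[2] (2) [immunocompromised ∧ rapid_test_pos → rash]. ⇒ new: rash.
[3] (4) [rash → o2_sat_low]. ⇒ new: o2_sat_low.
[4] (7) [o2_sat_low ∧ hydration_advised → sore_throat]. ⇒ new: sore_throat.
Derived: hydration_advised (round 1), start_antiviral (round 1), rapid_test_pos (round 1). isolate never appears in any round.

isolate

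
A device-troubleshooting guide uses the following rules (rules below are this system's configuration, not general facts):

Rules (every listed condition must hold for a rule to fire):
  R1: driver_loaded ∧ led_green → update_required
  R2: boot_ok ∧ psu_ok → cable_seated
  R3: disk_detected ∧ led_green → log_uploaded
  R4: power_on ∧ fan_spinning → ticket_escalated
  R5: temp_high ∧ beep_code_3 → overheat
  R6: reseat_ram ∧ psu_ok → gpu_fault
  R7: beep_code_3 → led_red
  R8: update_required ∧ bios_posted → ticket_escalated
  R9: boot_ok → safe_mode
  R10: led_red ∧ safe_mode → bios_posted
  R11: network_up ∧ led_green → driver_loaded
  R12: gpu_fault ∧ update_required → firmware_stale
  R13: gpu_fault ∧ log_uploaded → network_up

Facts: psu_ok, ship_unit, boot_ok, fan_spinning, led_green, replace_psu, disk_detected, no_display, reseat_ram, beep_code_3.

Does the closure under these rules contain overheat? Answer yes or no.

no

Round 1 — R2, R3, R6, R7, R9, derive cable_seated, log_uploaded, gpu_fault, led_red, safe_mode.
Round 2 — R10, R13, derive bios_posted, network_up.
Round 3 — R11, derive driver_loaded.
Round 4 — R1, derive update_required.
Round 5 — R8, R12, derive ticket_escalated, firmware_stale.
Fixed point reached. overheat is concluded only by R5; R5 needs temp_high (never derived).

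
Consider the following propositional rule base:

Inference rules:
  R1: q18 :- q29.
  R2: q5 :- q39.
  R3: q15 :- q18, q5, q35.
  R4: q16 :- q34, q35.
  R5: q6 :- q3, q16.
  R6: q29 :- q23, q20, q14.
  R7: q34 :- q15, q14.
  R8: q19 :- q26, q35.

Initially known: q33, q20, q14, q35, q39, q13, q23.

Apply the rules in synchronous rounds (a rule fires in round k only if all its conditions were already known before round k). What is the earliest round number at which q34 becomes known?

[1] R2 [q5 :- q39.]; R6 [q29 :- q23, q20, q14.]. ⇒ new: q5, q29.
[2] R1 [q18 :- q29.]. ⇒ new: q18.
[3] R3 [q15 :- q18, q5, q35.]. ⇒ new: q15.
[4] R7 [q34 :- q15, q14.]. ⇒ new: q34.
q34 first appears in round 4.

4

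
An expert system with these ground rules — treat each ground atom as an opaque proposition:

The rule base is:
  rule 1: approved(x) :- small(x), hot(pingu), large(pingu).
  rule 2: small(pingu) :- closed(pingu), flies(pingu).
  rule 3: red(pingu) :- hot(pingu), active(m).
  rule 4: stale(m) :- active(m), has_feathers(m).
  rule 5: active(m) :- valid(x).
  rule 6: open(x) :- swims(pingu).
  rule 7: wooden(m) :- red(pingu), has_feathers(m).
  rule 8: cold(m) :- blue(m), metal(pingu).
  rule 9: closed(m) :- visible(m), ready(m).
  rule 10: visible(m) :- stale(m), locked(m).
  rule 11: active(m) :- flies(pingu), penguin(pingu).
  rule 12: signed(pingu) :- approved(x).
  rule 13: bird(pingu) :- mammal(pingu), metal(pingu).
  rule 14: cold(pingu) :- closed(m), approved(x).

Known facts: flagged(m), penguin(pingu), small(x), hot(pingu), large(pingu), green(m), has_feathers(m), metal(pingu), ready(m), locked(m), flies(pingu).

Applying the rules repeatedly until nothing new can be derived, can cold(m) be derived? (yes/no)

no

Round 1 fires rule 1, rule 11, giving approved(x), active(m).
Round 2 fires rule 3, rule 4, rule 12, giving red(pingu), stale(m), signed(pingu).
Round 3 fires rule 7, rule 10, giving wooden(m), visible(m).
Round 4 fires rule 9, giving closed(m).
Round 5 fires rule 14, giving cold(pingu).
Fixed point reached. cold(m) is concluded only by rule 8; rule 8 needs blue(m) (never derived).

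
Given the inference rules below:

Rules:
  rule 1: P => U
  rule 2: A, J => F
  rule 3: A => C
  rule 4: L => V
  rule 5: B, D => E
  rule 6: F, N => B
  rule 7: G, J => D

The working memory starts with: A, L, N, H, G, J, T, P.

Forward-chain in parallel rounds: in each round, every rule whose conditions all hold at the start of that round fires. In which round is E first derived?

Round 1 — rule 1, rule 2, rule 3, rule 4, rule 7, derive U, F, C, V, D.
Round 2 — rule 6, derive B.
Round 3 — rule 5, derive E.
E first appears in round 3.

3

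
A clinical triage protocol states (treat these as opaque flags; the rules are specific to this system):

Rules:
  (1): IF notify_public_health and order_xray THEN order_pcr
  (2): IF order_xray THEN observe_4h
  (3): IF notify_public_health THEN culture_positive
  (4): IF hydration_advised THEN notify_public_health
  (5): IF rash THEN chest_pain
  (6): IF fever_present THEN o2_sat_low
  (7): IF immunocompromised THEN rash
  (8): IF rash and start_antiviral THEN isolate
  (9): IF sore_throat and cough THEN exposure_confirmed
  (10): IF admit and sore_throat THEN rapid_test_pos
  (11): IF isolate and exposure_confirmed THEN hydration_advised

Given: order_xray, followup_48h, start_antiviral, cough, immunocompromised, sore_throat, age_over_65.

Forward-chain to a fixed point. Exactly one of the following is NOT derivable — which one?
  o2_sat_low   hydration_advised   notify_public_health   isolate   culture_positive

o2_sat_low

[1] (2) [IF order_xray THEN observe_4h]; (7) [IF immunocompromised THEN rash]; (9) [IF sore_throat and cough THEN exposure_confirmed]. ⇒ new: observe_4h, rash, exposure_confirmed.
[2] (5) [IF rash THEN chest_pain]; (8) [IF rash and start_antiviral THEN isolate]. ⇒ new: chest_pain, isolate.
[3] (11) [IF isolate and exposure_confirmed THEN hydration_advised]. ⇒ new: hydration_advised.
[4] (4) [IF hydration_advised THEN notify_public_health]. ⇒ new: notify_public_health.
[5] (1) [IF notify_public_health and order_xray THEN order_pcr]; (3) [IF notify_public_health THEN culture_positive]. ⇒ new: order_pcr, culture_positive.
Derived: isolate (round 2), hydration_advised (round 3), culture_positive (round 5), notify_public_health (round 4). o2_sat_low never appears in any round.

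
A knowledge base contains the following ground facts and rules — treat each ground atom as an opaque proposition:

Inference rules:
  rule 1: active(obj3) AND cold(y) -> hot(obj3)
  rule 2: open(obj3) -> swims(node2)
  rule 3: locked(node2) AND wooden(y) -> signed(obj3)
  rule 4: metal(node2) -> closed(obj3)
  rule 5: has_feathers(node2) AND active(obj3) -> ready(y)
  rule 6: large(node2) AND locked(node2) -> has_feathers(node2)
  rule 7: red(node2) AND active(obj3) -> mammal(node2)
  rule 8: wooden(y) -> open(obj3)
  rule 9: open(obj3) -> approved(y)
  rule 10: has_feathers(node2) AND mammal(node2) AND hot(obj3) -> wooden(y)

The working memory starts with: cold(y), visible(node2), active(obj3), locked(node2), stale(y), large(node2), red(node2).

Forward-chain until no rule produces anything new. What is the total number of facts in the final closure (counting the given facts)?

16

Round 1 fires rule 1, rule 6, rule 7, giving hot(obj3), has_feathers(node2), mammal(node2).
Round 2 fires rule 5, rule 10, giving ready(y), wooden(y).
Round 3 fires rule 3, rule 8, giving signed(obj3), open(obj3).
Round 4 fires rule 2, rule 9, giving swims(node2), approved(y).
Closure: {active(obj3), approved(y), cold(y), has_feathers(node2), hot(obj3), large(node2), locked(node2), mammal(node2), open(obj3), ready(y), red(node2), signed(obj3), stale(y), swims(node2), visible(node2), wooden(y)} — 16 facts.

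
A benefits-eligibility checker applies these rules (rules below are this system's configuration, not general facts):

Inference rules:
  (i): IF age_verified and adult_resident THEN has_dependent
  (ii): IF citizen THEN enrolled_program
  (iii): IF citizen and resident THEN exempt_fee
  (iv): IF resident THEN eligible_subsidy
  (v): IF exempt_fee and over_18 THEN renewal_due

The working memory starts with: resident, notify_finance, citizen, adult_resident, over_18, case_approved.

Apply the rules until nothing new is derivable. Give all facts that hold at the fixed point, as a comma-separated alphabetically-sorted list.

Round 1: (ii) [IF citizen THEN enrolled_program]; (iii) [IF citizen and resident THEN exempt_fee]; (iv) [IF resident THEN eligible_subsidy]. Adds enrolled_program, exempt_fee, eligible_subsidy.
Round 2: (v) [IF exempt_fee and over_18 THEN renewal_due]. Adds renewal_due.

adult_resident, case_approved, citizen, eligible_subsidy, enrolled_program, exempt_fee, notify_finance, over_18, renewal_due, resident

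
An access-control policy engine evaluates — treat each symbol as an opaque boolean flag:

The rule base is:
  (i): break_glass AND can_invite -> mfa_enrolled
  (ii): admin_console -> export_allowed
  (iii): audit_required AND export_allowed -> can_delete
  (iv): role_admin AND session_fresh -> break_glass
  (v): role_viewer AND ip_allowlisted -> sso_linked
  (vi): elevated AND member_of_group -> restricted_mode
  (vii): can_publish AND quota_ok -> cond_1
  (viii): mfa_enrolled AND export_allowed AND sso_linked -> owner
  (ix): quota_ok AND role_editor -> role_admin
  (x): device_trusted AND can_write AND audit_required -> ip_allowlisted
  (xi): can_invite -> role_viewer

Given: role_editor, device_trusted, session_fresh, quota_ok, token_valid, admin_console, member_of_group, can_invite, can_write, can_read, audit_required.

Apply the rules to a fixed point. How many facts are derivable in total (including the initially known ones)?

Round 1: (ii) [admin_console -> export_allowed]; (ix) [quota_ok AND role_editor -> role_admin]; (x) [device_trusted AND can_write AND audit_required -> ip_allowlisted]; (xi) [can_invite -> role_viewer]. Adds export_allowed, role_admin, ip_allowlisted, role_viewer.
Round 2: (iii) [audit_required AND export_allowed -> can_delete]; (iv) [role_admin AND session_fresh -> break_glass]; (v) [role_viewer AND ip_allowlisted -> sso_linked]. Adds can_delete, break_glass, sso_linked.
Round 3: (i) [break_glass AND can_invite -> mfa_enrolled]. Adds mfa_enrolled.
Round 4: (viii) [mfa_enrolled AND export_allowed AND sso_linked -> owner]. Adds owner.
Closure: {admin_console, audit_required, break_glass, can_delete, can_invite, can_read, can_write, device_trusted, export_allowed, ip_allowlisted, member_of_group, mfa_enrolled, owner, quota_ok, role_admin, role_editor, role_viewer, session_fresh, sso_linked, token_valid} — 20 facts.

20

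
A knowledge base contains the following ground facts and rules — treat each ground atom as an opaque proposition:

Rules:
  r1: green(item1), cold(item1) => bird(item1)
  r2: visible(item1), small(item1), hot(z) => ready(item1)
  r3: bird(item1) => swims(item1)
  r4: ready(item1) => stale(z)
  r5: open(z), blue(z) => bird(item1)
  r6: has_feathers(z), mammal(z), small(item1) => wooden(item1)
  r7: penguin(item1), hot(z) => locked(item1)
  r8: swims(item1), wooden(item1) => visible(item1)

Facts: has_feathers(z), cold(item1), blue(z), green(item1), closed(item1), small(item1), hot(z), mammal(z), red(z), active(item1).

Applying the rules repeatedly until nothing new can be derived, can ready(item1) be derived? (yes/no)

Round 1 fires r1, r6, giving bird(item1), wooden(item1).
Round 2 fires r3, giving swims(item1).
Round 3 fires r8, giving visible(item1).
Round 4 fires r2, giving ready(item1).
Round 5 fires r4, giving stale(z).
ready(item1) appears in round 4, so it is derivable.

yes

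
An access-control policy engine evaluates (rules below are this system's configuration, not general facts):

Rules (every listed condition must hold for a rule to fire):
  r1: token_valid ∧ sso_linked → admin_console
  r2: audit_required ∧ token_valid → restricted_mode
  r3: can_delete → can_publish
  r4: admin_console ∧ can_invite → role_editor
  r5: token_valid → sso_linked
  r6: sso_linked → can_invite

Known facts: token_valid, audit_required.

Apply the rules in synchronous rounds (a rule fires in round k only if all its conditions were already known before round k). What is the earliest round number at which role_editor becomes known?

[1] r2 [audit_required ∧ token_valid → restricted_mode]; r5 [token_valid → sso_linked]. ⇒ new: restricted_mode, sso_linked.
[2] r1 [token_valid ∧ sso_linked → admin_console]; r6 [sso_linked → can_invite]. ⇒ new: admin_console, can_invite.
[3] r4 [admin_console ∧ can_invite → role_editor]. ⇒ new: role_editor.
role_editor first appears in round 3.

3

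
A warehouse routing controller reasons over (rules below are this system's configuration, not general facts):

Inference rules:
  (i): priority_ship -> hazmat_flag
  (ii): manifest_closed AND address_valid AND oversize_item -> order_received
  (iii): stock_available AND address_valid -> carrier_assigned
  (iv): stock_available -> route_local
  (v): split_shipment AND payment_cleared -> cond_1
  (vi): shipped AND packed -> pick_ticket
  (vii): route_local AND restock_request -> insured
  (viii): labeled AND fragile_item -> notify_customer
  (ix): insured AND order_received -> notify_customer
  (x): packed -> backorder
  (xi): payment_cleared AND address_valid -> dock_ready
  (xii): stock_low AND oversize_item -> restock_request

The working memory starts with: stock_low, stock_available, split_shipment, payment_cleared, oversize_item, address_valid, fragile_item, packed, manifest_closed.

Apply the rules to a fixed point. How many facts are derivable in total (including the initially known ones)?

18

[1] (ii) [manifest_closed AND address_valid AND oversize_item -> order_received]; (iii) [stock_available AND address_valid -> carrier_assigned]; (iv) [stock_available -> route_local]; (v) [split_shipment AND payment_cleared -> cond_1]; (x) [packed -> backorder]; (xi) [payment_cleared AND address_valid -> dock_ready]; (xii) [stock_low AND oversize_item -> restock_request]. ⇒ new: order_received, carrier_assigned, route_local, cond_1, backorder, dock_ready, restock_request.
[2] (vii) [route_local AND restock_request -> insured]. ⇒ new: insured.
[3] (ix) [insured AND order_received -> notify_customer]. ⇒ new: notify_customer.
Closure: {address_valid, backorder, carrier_assigned, cond_1, dock_ready, fragile_item, insured, manifest_closed, notify_customer, order_received, oversize_item, packed, payment_cleared, restock_request, route_local, split_shipment, stock_available, stock_low} — 18 facts.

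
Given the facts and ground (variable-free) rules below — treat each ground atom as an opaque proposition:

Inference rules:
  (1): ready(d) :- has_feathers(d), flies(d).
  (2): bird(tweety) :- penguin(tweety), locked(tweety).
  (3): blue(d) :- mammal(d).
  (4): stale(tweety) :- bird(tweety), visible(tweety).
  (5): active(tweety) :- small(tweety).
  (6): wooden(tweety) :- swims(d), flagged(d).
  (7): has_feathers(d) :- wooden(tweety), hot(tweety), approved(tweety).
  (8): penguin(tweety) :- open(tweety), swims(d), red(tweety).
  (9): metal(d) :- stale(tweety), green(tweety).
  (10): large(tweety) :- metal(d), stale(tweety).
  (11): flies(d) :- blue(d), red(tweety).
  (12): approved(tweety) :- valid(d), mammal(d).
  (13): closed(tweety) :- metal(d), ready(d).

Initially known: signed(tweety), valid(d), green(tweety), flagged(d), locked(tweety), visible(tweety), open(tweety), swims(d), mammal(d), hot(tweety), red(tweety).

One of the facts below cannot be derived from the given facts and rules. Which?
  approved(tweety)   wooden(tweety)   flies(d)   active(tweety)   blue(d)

active(tweety)

Round 1 — (3), (6), (8), (12), derive blue(d), wooden(tweety), penguin(tweety), approved(tweety).
Round 2 — (2), (7), (11), derive bird(tweety), has_feathers(d), flies(d).
Round 3 — (1), (4), derive ready(d), stale(tweety).
Round 4 — (9), derive metal(d).
Round 5 — (10), (13), derive large(tweety), closed(tweety).
Derived: wooden(tweety) (round 1), approved(tweety) (round 1), blue(d) (round 1), flies(d) (round 2). active(tweety) never appears in any round.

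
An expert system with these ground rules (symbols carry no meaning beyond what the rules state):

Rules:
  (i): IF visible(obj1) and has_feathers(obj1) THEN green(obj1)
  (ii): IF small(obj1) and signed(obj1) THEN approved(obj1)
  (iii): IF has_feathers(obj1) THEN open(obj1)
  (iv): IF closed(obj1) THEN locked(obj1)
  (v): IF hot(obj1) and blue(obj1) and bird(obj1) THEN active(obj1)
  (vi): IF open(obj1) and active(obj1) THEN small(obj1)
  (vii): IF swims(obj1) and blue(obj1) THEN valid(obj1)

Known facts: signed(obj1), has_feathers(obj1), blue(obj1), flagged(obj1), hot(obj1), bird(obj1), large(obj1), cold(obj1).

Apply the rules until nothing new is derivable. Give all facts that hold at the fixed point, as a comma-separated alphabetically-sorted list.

Round 1: (iii) [IF has_feathers(obj1) THEN open(obj1)]; (v) [IF hot(obj1) and blue(obj1) and bird(obj1) THEN active(obj1)]. Adds open(obj1), active(obj1).
Round 2: (vi) [IF open(obj1) and active(obj1) THEN small(obj1)]. Adds small(obj1).
Round 3: (ii) [IF small(obj1) and signed(obj1) THEN approved(obj1)]. Adds approved(obj1).

active(obj1), approved(obj1), bird(obj1), blue(obj1), cold(obj1), flagged(obj1), has_feathers(obj1), hot(obj1), large(obj1), open(obj1), signed(obj1), small(obj1)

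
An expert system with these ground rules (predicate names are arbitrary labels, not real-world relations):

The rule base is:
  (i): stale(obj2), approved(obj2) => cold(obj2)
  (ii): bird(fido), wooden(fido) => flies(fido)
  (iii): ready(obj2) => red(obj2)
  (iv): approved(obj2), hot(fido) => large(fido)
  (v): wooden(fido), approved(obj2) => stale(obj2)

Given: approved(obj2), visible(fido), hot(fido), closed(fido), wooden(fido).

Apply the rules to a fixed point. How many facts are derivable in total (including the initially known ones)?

Round 1 — (iv), (v), derive large(fido), stale(obj2).
Round 2 — (i), derive cold(obj2).
Closure: {approved(obj2), closed(fido), cold(obj2), hot(fido), large(fido), stale(obj2), visible(fido), wooden(fido)} — 8 facts.

8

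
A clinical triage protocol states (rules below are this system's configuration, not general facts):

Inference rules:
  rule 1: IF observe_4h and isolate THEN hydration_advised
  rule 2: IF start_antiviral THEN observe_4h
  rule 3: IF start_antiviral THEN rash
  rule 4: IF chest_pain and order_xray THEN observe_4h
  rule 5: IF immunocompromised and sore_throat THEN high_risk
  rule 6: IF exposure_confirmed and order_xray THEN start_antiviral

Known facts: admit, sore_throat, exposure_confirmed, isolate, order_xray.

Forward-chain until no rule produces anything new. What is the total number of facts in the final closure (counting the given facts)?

Round 1 fires rule 6, giving start_antiviral.
Round 2 fires rule 2, rule 3, giving observe_4h, rash.
Round 3 fires rule 1, giving hydration_advised.
Closure: {admit, exposure_confirmed, hydration_advised, isolate, observe_4h, order_xray, rash, sore_throat, start_antiviral} — 9 facts.

9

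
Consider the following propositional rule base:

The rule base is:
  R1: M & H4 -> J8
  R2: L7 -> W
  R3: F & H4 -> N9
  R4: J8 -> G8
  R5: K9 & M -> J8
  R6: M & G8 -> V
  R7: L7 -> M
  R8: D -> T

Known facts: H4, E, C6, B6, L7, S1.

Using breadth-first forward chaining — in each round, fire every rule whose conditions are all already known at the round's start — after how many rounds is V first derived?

Round 1 fires R2, R7, giving W, M.
Round 2 fires R1, giving J8.
Round 3 fires R4, giving G8.
Round 4 fires R6, giving V.
V first appears in round 4.

4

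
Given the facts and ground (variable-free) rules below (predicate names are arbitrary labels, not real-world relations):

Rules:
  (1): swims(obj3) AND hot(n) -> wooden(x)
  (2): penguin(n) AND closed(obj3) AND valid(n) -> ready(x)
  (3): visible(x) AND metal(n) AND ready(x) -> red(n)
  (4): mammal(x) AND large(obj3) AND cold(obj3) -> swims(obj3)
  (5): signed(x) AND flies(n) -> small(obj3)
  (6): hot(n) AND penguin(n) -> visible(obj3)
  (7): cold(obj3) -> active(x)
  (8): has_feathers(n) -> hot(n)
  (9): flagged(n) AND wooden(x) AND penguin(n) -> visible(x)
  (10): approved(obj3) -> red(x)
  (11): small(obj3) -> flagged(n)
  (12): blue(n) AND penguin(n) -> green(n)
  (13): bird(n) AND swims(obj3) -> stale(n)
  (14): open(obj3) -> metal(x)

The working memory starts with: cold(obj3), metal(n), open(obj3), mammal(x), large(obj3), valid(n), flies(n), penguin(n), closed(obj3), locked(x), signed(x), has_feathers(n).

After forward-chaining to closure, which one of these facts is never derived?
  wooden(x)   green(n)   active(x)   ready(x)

Round 1: (2) [penguin(n) AND closed(obj3) AND valid(n) -> ready(x)]; (4) [mammal(x) AND large(obj3) AND cold(obj3) -> swims(obj3)]; (5) [signed(x) AND flies(n) -> small(obj3)]; (7) [cold(obj3) -> active(x)]; (8) [has_feathers(n) -> hot(n)]; (14) [open(obj3) -> metal(x)]. New: ready(x), swims(obj3), small(obj3), active(x), hot(n), metal(x).
Round 2: (1) [swims(obj3) AND hot(n) -> wooden(x)]; (6) [hot(n) AND penguin(n) -> visible(obj3)]; (11) [small(obj3) -> flagged(n)]. New: wooden(x), visible(obj3), flagged(n).
Round 3: (9) [flagged(n) AND wooden(x) AND penguin(n) -> visible(x)]. New: visible(x).
Round 4: (3) [visible(x) AND metal(n) AND ready(x) -> red(n)]. New: red(n).
Derived: wooden(x) (round 2), active(x) (round 1), ready(x) (round 1). green(n) never appears in any round.

green(n)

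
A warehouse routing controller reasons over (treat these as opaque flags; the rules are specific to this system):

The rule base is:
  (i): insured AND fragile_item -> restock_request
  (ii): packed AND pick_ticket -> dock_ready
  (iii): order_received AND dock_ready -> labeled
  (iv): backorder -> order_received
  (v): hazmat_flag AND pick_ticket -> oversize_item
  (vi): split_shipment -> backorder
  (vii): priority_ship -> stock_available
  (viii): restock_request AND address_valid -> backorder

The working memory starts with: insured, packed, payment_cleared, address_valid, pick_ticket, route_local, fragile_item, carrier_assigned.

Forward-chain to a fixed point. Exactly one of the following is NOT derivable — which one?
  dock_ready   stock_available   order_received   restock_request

stock_available

Round 1 fires (i), (ii), giving restock_request, dock_ready.
Round 2 fires (viii), giving backorder.
Round 3 fires (iv), giving order_received.
Round 4 fires (iii), giving labeled.
Derived: dock_ready (round 1), restock_request (round 1), order_received (round 3). stock_available never appears in any round.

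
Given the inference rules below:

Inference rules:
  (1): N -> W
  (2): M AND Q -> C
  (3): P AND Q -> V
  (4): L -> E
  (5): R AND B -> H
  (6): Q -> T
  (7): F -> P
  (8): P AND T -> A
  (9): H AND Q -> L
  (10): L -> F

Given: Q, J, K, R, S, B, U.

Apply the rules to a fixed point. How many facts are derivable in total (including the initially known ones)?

Round 1: (5) [R AND B -> H]; (6) [Q -> T]. Adds H, T.
Round 2: (9) [H AND Q -> L]. Adds L.
Round 3: (4) [L -> E]; (10) [L -> F]. Adds E, F.
Round 4: (7) [F -> P]. Adds P.
Round 5: (3) [P AND Q -> V]; (8) [P AND T -> A]. Adds V, A.
Closure: {A, B, E, F, H, J, K, L, P, Q, R, S, T, U, V} — 15 facts.

15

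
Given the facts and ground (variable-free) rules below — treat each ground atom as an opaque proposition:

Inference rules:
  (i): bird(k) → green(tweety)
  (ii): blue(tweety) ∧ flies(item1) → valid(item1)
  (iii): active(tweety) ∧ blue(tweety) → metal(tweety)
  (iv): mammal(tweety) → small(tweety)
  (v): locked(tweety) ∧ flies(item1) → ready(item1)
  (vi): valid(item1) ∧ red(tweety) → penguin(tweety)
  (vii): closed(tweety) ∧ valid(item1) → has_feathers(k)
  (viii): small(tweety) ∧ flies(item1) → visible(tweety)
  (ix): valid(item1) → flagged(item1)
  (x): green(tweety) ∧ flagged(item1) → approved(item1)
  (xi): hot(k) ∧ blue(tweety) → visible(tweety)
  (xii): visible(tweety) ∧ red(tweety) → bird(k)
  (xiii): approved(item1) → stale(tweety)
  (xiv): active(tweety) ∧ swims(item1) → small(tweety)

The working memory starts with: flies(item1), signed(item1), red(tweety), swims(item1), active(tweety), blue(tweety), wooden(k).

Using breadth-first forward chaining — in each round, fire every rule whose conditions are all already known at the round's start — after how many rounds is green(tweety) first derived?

Round 1: (ii) [blue(tweety) ∧ flies(item1) → valid(item1)]; (iii) [active(tweety) ∧ blue(tweety) → metal(tweety)]; (xiv) [active(tweety) ∧ swims(item1) → small(tweety)]. New: valid(item1), metal(tweety), small(tweety).
Round 2: (vi) [valid(item1) ∧ red(tweety) → penguin(tweety)]; (viii) [small(tweety) ∧ flies(item1) → visible(tweety)]; (ix) [valid(item1) → flagged(item1)]. New: penguin(tweety), visible(tweety), flagged(item1).
Round 3: (xii) [visible(tweety) ∧ red(tweety) → bird(k)]. New: bird(k).
Round 4: (i) [bird(k) → green(tweety)]. New: green(tweety).
green(tweety) first appears in round 4.

4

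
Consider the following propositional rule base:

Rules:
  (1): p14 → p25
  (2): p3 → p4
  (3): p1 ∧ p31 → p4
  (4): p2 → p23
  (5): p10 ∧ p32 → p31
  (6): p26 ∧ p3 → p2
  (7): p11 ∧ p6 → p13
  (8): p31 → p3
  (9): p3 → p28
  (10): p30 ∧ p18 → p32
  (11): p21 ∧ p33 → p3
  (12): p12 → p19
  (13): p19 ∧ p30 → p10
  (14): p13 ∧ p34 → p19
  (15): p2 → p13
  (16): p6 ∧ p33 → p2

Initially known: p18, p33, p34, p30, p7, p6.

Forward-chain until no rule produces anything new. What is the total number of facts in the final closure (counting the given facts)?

16

Round 1: (10) [p30 ∧ p18 → p32]; (16) [p6 ∧ p33 → p2]. Adds p32, p2.
Round 2: (4) [p2 → p23]; (15) [p2 → p13]. Adds p23, p13.
Round 3: (14) [p13 ∧ p34 → p19]. Adds p19.
Round 4: (13) [p19 ∧ p30 → p10]. Adds p10.
Round 5: (5) [p10 ∧ p32 → p31]. Adds p31.
Round 6: (8) [p31 → p3]. Adds p3.
Round 7: (2) [p3 → p4]; (9) [p3 → p28]. Adds p4, p28.
Closure: {p10, p13, p18, p19, p2, p23, p28, p3, p30, p31, p32, p33, p34, p4, p6, p7} — 16 facts.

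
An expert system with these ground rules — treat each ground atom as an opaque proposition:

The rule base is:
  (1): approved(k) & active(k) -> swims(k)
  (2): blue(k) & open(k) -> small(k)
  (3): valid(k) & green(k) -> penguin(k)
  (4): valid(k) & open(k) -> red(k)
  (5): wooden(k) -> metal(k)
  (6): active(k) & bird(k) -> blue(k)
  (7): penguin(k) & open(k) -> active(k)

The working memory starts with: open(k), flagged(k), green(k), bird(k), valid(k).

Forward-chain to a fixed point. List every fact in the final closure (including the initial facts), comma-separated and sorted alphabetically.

Round 1 — (3), (4), derive penguin(k), red(k).
Round 2 — (7), derive active(k).
Round 3 — (6), derive blue(k).
Round 4 — (2), derive small(k).

active(k), bird(k), blue(k), flagged(k), green(k), open(k), penguin(k), red(k), small(k), valid(k)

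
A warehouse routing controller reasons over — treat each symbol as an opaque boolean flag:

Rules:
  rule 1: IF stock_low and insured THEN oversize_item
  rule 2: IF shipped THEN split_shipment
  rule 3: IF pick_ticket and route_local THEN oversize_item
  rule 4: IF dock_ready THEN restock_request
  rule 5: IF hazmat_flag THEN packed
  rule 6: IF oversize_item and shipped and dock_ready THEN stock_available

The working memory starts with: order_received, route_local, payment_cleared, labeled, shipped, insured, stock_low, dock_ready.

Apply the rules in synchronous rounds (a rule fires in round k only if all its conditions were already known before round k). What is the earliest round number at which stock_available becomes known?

2

Round 1 — rule 1, rule 2, rule 4, derive oversize_item, split_shipment, restock_request.
Round 2 — rule 6, derive stock_available.
stock_available first appears in round 2.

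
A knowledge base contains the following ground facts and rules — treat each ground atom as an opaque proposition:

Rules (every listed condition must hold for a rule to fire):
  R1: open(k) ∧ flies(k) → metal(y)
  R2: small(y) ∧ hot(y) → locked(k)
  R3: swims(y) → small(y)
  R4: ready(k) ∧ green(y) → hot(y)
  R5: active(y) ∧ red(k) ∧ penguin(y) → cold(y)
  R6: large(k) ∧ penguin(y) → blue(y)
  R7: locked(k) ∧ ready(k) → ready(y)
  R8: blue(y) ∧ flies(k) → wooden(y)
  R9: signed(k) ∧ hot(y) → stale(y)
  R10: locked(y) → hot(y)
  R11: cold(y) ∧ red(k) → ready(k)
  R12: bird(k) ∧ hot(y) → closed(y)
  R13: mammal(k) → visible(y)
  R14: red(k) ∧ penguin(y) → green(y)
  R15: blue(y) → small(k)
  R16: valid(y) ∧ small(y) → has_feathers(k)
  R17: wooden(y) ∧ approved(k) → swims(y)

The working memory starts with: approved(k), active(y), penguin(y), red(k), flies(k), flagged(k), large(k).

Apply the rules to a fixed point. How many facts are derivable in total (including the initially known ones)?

18

Round 1 — R5, R6, R14, derive cold(y), blue(y), green(y).
Round 2 — R8, R11, R15, derive wooden(y), ready(k), small(k).
Round 3 — R4, R17, derive hot(y), swims(y).
Round 4 — R3, derive small(y).
Round 5 — R2, derive locked(k).
Round 6 — R7, derive ready(y).
Closure: {active(y), approved(k), blue(y), cold(y), flagged(k), flies(k), green(y), hot(y), large(k), locked(k), penguin(y), ready(k), ready(y), red(k), small(k), small(y), swims(y), wooden(y)} — 18 facts.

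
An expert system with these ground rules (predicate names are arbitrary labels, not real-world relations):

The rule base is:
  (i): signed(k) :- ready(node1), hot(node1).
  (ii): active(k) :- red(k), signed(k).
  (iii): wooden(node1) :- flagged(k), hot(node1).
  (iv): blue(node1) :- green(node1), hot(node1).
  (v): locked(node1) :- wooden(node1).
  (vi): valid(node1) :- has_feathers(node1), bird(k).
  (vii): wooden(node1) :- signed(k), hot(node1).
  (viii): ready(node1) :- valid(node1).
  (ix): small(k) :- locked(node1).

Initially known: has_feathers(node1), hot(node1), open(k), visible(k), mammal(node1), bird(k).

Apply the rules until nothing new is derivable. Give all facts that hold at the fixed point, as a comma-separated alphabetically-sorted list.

[1] (vi) [valid(node1) :- has_feathers(node1), bird(k).]. ⇒ new: valid(node1).
[2] (viii) [ready(node1) :- valid(node1).]. ⇒ new: ready(node1).
[3] (i) [signed(k) :- ready(node1), hot(node1).]. ⇒ new: signed(k).
[4] (vii) [wooden(node1) :- signed(k), hot(node1).]. ⇒ new: wooden(node1).
[5] (v) [locked(node1) :- wooden(node1).]. ⇒ new: locked(node1).
[6] (ix) [small(k) :- locked(node1).]. ⇒ new: small(k).

bird(k), has_feathers(node1), hot(node1), locked(node1), mammal(node1), open(k), ready(node1), signed(k), small(k), valid(node1), visible(k), wooden(node1)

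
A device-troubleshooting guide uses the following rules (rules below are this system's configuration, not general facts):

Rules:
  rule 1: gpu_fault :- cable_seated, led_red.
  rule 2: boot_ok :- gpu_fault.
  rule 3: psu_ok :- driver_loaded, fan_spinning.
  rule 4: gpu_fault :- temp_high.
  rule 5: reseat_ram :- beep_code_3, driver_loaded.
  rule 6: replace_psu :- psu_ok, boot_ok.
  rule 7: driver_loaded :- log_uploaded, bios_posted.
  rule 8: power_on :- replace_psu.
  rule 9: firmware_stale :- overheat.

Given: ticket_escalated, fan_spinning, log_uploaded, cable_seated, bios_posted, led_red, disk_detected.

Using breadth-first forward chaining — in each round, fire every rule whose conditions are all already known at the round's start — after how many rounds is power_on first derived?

Round 1: rule 1 [gpu_fault :- cable_seated, led_red.]; rule 7 [driver_loaded :- log_uploaded, bios_posted.]. Adds gpu_fault, driver_loaded.
Round 2: rule 2 [boot_ok :- gpu_fault.]; rule 3 [psu_ok :- driver_loaded, fan_spinning.]. Adds boot_ok, psu_ok.
Round 3: rule 6 [replace_psu :- psu_ok, boot_ok.]. Adds replace_psu.
Round 4: rule 8 [power_on :- replace_psu.]. Adds power_on.
power_on first appears in round 4.

4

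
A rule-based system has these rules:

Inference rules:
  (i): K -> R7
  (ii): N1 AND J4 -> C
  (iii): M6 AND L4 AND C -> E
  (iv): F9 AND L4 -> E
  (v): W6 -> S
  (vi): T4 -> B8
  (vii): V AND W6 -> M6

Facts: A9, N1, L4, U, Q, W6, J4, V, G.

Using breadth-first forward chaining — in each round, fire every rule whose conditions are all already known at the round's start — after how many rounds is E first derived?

[1] (ii) [N1 AND J4 -> C]; (v) [W6 -> S]; (vii) [V AND W6 -> M6]. ⇒ new: C, S, M6.
[2] (iii) [M6 AND L4 AND C -> E]. ⇒ new: E.
E first appears in round 2.

2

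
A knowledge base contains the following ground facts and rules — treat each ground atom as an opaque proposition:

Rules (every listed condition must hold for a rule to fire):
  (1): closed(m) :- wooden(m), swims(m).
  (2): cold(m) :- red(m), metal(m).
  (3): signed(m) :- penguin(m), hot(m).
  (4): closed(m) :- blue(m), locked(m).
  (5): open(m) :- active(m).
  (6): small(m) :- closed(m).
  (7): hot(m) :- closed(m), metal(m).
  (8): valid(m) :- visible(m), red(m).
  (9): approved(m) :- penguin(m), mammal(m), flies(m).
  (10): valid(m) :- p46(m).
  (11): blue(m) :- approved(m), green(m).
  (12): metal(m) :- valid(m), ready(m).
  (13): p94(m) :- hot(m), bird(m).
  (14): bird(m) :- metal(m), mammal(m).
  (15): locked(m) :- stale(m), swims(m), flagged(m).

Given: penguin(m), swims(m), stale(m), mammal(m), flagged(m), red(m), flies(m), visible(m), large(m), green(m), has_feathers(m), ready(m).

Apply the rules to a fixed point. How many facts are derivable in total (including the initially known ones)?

Round 1: (8) [valid(m) :- visible(m), red(m).]; (9) [approved(m) :- penguin(m), mammal(m), flies(m).]; (15) [locked(m) :- stale(m), swims(m), flagged(m).]. Adds valid(m), approved(m), locked(m).
Round 2: (11) [blue(m) :- approved(m), green(m).]; (12) [metal(m) :- valid(m), ready(m).]. Adds blue(m), metal(m).
Round 3: (2) [cold(m) :- red(m), metal(m).]; (4) [closed(m) :- blue(m), locked(m).]; (14) [bird(m) :- metal(m), mammal(m).]. Adds cold(m), closed(m), bird(m).
Round 4: (6) [small(m) :- closed(m).]; (7) [hot(m) :- closed(m), metal(m).]. Adds small(m), hot(m).
Round 5: (3) [signed(m) :- penguin(m), hot(m).]; (13) [p94(m) :- hot(m), bird(m).]. Adds signed(m), p94(m).
Closure: {approved(m), bird(m), blue(m), closed(m), cold(m), flagged(m), flies(m), green(m), has_feathers(m), hot(m), large(m), locked(m), mammal(m), metal(m), p94(m), penguin(m), ready(m), red(m), signed(m), small(m), stale(m), swims(m), valid(m), visible(m)} — 24 facts.

24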